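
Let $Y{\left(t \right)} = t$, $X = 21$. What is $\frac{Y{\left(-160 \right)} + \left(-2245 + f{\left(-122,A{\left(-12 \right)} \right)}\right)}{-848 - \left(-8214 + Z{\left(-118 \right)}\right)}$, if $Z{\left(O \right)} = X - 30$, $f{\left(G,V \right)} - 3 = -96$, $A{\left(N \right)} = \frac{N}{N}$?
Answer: $- \frac{2498}{7375} \approx -0.33871$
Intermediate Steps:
$A{\left(N \right)} = 1$
$f{\left(G,V \right)} = -93$ ($f{\left(G,V \right)} = 3 - 96 = -93$)
$Z{\left(O \right)} = -9$ ($Z{\left(O \right)} = 21 - 30 = -9$)
$\frac{Y{\left(-160 \right)} + \left(-2245 + f{\left(-122,A{\left(-12 \right)} \right)}\right)}{-848 - \left(-8214 + Z{\left(-118 \right)}\right)} = \frac{-160 - 2338}{-848 + \left(8214 - -9\right)} = \frac{-160 - 2338}{-848 + \left(8214 + 9\right)} = - \frac{2498}{-848 + 8223} = - \frac{2498}{7375}$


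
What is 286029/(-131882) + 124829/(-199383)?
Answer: -1204787185/431066046 ≈ -2.7949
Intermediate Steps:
286029/(-131882) + 124829/(-199383) = 286029*(-1/131882) + 124829*(-1/199383) = -4689/2162 - 124829/199383 = -1204787185/431066046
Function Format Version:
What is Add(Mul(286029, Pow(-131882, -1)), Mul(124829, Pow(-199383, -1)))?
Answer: Rational(-1204787185, 431066046) ≈ -2.7949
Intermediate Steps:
Add(Mul(286029, Pow(-131882, -1)), Mul(124829, Pow(-199383, -1))) = Add(Mul(286029, Rational(-1, 131882)), Mul(124829, Rational(-1, 199383))) = Add(Rational(-4689, 2162), Rational(-124829, 199383)) = Rational(-1204787185, 431066046)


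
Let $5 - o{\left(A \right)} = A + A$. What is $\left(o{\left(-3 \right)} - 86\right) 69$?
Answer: $-5175$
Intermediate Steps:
$o{\left(A \right)} = 5 - 2 A$ ($o{\left(A \right)} = 5 - \left(A + A\right) = 5 - 2 A$)
$\left(o{\left(-3 \right)} - 86\right) 69 = \left(\left(5 - -6\right) - 86\right) 69 = \left(\left(5 + 6\right) - 86\right) 69 = \left(11 - 86\right) 69 = \left(-75\right) 69 = -5175$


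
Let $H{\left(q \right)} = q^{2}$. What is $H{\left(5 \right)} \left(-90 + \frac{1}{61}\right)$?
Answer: $- \frac{137225}{61} \approx -2249.6$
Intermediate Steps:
$H{\left(5 \right)} \left(-90 + \frac{1}{61}\right) = 5^{2} \left(-90 + \frac{1}{61}\right) = 25 \left(-90 + \frac{1}{61}\right) = 25 \left(- \frac{5489}{61}\right) = - \frac{137225}{61}$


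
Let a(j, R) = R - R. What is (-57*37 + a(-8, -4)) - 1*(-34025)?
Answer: 31916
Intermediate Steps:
a(j, R) = 0
(-57*37 + a(-8, -4)) - 1*(-34025) = (-57*37 + 0) - 1*(-34025) = (-2109 + 0) + 34025 = -2109 + 34025 = 31916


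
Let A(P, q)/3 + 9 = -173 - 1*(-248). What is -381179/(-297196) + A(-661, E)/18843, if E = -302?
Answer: 219436385/169698916 ≈ 1.2931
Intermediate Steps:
A(P, q) = 198 (A(P, q) = -27 + 3*(-173 - 1*(-248)) = -27 + 3*(-173 + 248) = -27 + 3*75 = -27 + 225 = 198)
-381179/(-297196) + A(-661, E)/18843 = -381179/(-297196) + 198/18843 = -381179*(-1/297196) + 198*(1/18843) = 381179/297196 + 6/571 = 219436385/169698916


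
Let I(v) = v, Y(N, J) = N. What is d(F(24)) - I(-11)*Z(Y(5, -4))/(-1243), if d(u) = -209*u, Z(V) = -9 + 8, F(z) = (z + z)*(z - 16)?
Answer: -9068927/113 ≈ -80256.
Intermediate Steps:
F(z) = 2*z*(-16 + z) (F(z) = (2*z)*(-16 + z) = 2*z*(-16 + z))
Z(V) = -1
d(F(24)) - I(-11)*Z(Y(5, -4))/(-1243) = -418*24*(-16 + 24) - (-11)*(-1/(-1243)) = -418*24*8 - (-11)*(-1*(-1/1243)) = -209*384 - (-11)/1243 = -80256 - 1*(-1/113) = -80256 + 1/113 = -9068927/113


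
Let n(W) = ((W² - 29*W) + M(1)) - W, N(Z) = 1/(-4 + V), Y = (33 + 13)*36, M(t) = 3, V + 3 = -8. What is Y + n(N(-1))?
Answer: 373726/225 ≈ 1661.0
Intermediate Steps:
V = -11 (V = -3 - 8 = -11)
Y = 1656 (Y = 46*36 = 1656)
N(Z) = -1/15 (N(Z) = 1/(-4 - 11) = 1/(-15) = -1/15)
n(W) = 3 + W² - 30*W (n(W) = ((W² - 29*W) + 3) - W = (3 + W² - 29*W) - W = 3 + W² - 30*W)
Y + n(N(-1)) = 1656 + (3 + (-1/15)² - 30*(-1/15)) = 1656 + (3 + 1/225 + 2) = 1656 + 1126/225 = 373726/225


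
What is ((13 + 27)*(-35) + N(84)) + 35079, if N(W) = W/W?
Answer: 33680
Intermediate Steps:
N(W) = 1
((13 + 27)*(-35) + N(84)) + 35079 = ((13 + 27)*(-35) + 1) + 35079 = (40*(-35) + 1) + 35079 = (-1400 + 1) + 35079 = -1399 + 35079 = 33680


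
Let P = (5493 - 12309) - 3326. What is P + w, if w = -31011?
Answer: -41153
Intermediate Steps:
P = -10142 (P = -6816 - 3326 = -10142)
P + w = -10142 - 31011 = -41153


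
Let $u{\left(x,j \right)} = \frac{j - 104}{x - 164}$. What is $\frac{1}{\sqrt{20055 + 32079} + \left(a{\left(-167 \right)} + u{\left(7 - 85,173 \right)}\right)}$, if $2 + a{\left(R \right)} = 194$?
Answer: $- \frac{3742530}{300226517} + \frac{58564 \sqrt{52134}}{900679551} \approx 0.0023807$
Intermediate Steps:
$a{\left(R \right)} = 192$ ($a{\left(R \right)} = -2 + 194 = 192$)
$u{\left(x,j \right)} = \frac{-104 + j}{-164 + x}$
$\frac{1}{\sqrt{20055 + 32079} + \left(a{\left(-167 \right)} + u{\left(7 - 85,173 \right)}\right)} = \frac{1}{\sqrt{20055 + 32079} + \left(192 + \frac{-104 + 173}{-164 + \left(7 - 85\right)}\right)} = \frac{1}{\sqrt{52134} + \left(192 + \frac{1}{-164 - 78} \cdot 69\right)} = \frac{1}{\sqrt{52134} + \left(192 + \frac{1}{-242} \cdot 69\right)} = \frac{1}{\sqrt{52134} + \left(192 - \frac{69}{242}\right)} = \frac{1}{\sqrt{52134} + \frac{46395}{242}} = \frac{1}{\frac{46395}{242} + \sqrt{52134}}$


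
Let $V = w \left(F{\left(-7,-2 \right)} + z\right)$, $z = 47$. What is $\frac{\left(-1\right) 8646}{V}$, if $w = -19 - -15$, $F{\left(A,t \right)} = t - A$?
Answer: $\frac{4323}{104} \approx 41.567$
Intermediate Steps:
$w = -4$ ($w = -19 + 15 = -4$)
$V = -208$ ($V = - 4 \left(\left(-2 - -7\right) + 47\right) = - 4 \left(\left(-2 + 7\right) + 47\right) = - 4 \left(5 + 47\right) = \left(-4\right) 52 = -208$)
$\frac{\left(-1\right) 8646}{V} = \frac{\left(-1\right) 8646}{-208} = \left(-8646\right) \left(- \frac{1}{208}\right) = \frac{4323}{104}$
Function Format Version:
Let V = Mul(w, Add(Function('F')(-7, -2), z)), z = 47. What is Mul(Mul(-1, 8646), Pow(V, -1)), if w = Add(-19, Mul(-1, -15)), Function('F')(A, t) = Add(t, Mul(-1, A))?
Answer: Rational(4323, 104) ≈ 41.567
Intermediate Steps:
w = -4 (w = Add(-19, 15) = -4)
V = -208 (V = Mul(-4, Add(Add(-2, Mul(-1, -7)), 47)) = Mul(-4, Add(Add(-2, 7), 47)) = Mul(-4, Add(5, 47)) = Mul(-4, 52) = -208)
Mul(Mul(-1, 8646), Pow(V, -1)) = Mul(Mul(-1, 8646), Pow(-208, -1)) = Mul(-8646, Rational(-1, 208)) = Rational(4323, 104)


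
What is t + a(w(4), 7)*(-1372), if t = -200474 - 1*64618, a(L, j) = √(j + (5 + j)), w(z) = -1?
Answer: -265092 - 1372*√19 ≈ -2.7107e+5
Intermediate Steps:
a(L, j) = √(5 + 2*j)
t = -265092 (t = -200474 - 64618 = -265092)
t + a(w(4), 7)*(-1372) = -265092 + √(5 + 2*7)*(-1372) = -265092 + √(5 + 14)*(-1372) = -265092 + √19*(-1372) = -265092 - 1372*√19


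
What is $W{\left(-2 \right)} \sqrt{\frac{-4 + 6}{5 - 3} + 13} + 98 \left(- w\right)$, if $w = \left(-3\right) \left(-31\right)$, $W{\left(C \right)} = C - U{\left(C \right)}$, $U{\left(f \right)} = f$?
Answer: $-9114$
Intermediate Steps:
$W{\left(C \right)} = 0$ ($W{\left(C \right)} = C - C = 0$)
$w = 93$
$W{\left(-2 \right)} \sqrt{\frac{-4 + 6}{5 - 3} + 13} + 98 \left(- w\right) = 0 \sqrt{\frac{-4 + 6}{5 - 3} + 13} + 98 \left(\left(-1\right) 93\right) = 0 \sqrt{\frac{2}{2} + 13} + 98 \left(-93\right) = 0 \sqrt{2 \cdot \frac{1}{2} + 13} - 9114 = 0 \sqrt{1 + 13} - 9114 = 0 \sqrt{14} - 9114 = 0 - 9114 = -9114$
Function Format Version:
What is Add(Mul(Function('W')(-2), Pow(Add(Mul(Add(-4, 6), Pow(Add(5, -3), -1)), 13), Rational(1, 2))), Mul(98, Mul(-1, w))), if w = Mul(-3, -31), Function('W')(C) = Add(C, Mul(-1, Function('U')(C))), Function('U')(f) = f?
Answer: -9114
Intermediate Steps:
Function('W')(C) = 0 (Function('W')(C) = Add(C, Mul(-1, C)) = 0)
w = 93
Add(Mul(Function('W')(-2), Pow(Add(Mul(Add(-4, 6), Pow(Add(5, -3), -1)), 13), Rational(1, 2))), Mul(98, Mul(-1, w))) = Add(Mul(0, Pow(Add(Mul(Add(-4, 6), Pow(Add(5, -3), -1)), 13), Rational(1, 2))), Mul(98, Mul(-1, 93))) = Add(Mul(0, Pow(Add(Mul(2, Pow(2, -1)), 13), Rational(1, 2))), Mul(98, -93)) = Add(Mul(0, Pow(Add(Mul(2, Rational(1, 2)), 13), Rational(1, 2))), -9114) = Add(Mul(0, Pow(Add(1, 13), Rational(1, 2))), -9114) = Add(Mul(0, Pow(14, Rational(1, 2))), -9114) = Add(0, -9114) = -9114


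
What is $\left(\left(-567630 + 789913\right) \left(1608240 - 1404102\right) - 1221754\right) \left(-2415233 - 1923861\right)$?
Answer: $-196887194284118200$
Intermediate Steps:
$\left(\left(-567630 + 789913\right) \left(1608240 - 1404102\right) - 1221754\right) \left(-2415233 - 1923861\right) = \left(222283 \cdot 204138 - 1221754\right) \left(-4339094\right) = \left(45376407054 - 1221754\right) \left(-4339094\right) = 45375185300 \left(-4339094\right) = -196887194284118200$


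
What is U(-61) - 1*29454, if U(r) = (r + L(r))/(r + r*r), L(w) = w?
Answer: -883621/30 ≈ -29454.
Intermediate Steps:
U(r) = 2*r/(r + r**2) (U(r) = (r + r)/(r + r*r) = (2*r)/(r + r**2) = 2*r/(r + r**2))
U(-61) - 1*29454 = 2/(1 - 61) - 1*29454 = 2/(-60) - 29454 = 2*(-1/60) - 29454 = -1/30 - 29454 = -883621/30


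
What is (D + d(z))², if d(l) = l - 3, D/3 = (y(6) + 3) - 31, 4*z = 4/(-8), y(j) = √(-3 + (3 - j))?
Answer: 482353/64 - 2091*I*√6/4 ≈ 7536.8 - 1280.5*I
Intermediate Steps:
y(j) = √(-j)
z = -⅛ (z = (4/(-8))/4 = (4*(-⅛))/4 = (¼)*(-½) = -⅛ ≈ -0.12500)
D = -84 + 3*I*√6 (D = 3*((√(-1*6) + 3) - 31) = 3*((√(-6) + 3) - 31) = 3*((I*√6 + 3) - 31) = 3*((3 + I*√6) - 31) = 3*(-28 + I*√6) = -84 + 3*I*√6 ≈ -84.0 + 7.3485*I)
d(l) = -3 + l
(D + d(z))² = ((-84 + 3*I*√6) + (-3 - ⅛))² = ((-84 + 3*I*√6) - 25/8)² = (-697/8 + 3*I*√6)²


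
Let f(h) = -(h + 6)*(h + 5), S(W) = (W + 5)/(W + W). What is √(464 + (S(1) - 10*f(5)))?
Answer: √1567 ≈ 39.585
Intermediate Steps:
S(W) = (5 + W)/(2*W) (S(W) = (5 + W)/((2*W)) = (5 + W)*(1/(2*W)) = (5 + W)/(2*W))
f(h) = -(5 + h)*(6 + h) (f(h) = -(6 + h)*(5 + h) = -(5 + h)*(6 + h))
√(464 + (S(1) - 10*f(5))) = √(464 + ((½)*(5 + 1)/1 - 10*(-30 - 1*5² - 11*5))) = √(464 + ((½)*1*6 - 10*(-30 - 1*25 - 55))) = √(464 + (3 - 10*(-30 - 25 - 55))) = √(464 + (3 - 10*(-110))) = √(464 + (3 + 1100)) = √(464 + 1103) = √1567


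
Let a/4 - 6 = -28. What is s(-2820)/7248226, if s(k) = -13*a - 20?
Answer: 562/3624113 ≈ 0.00015507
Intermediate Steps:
a = -88 (a = 24 + 4*(-28) = 24 - 112 = -88)
s(k) = 1124 (s(k) = -13*(-88) - 20 = 1144 - 20 = 1124)
s(-2820)/7248226 = 1124/7248226 = 1124*(1/7248226) = 562/3624113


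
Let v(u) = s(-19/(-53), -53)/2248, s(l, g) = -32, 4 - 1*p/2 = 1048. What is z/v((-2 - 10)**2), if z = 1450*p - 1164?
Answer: 212770671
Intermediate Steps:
p = -2088 (p = 8 - 2*1048 = 8 - 2096 = -2088)
v(u) = -4/281 (v(u) = -32/2248 = -32*1/2248 = -4/281)
z = -3028764 (z = 1450*(-2088) - 1164 = -3027600 - 1164 = -3028764)
z/v((-2 - 10)**2) = -3028764/(-4/281) = -3028764*(-281/4) = 212770671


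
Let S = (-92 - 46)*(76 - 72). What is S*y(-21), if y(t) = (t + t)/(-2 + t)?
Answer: -1008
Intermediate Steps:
S = -552 (S = -138*4 = -552)
y(t) = 2*t/(-2 + t) (y(t) = (2*t)/(-2 + t) = 2*t/(-2 + t))
S*y(-21) = -1104*(-21)/(-2 - 21) = -1104*(-21)/(-23) = -1104*(-21)*(-1)/23 = -552*42/23 = -1008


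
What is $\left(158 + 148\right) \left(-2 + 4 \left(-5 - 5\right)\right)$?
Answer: $-12852$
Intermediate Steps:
$\left(158 + 148\right) \left(-2 + 4 \left(-5 - 5\right)\right) = 306 \left(-2 + 4 \left(-5 - 5\right)\right) = 306 \left(-2 + 4 \left(-10\right)\right) = 306 \left(-2 - 40\right) = 306 \left(-42\right) = -12852$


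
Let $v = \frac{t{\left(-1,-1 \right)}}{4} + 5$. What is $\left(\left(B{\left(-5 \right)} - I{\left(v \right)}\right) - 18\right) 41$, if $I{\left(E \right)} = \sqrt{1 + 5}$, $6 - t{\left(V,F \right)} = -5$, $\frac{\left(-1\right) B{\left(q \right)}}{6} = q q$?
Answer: $-6888 - 41 \sqrt{6} \approx -6988.4$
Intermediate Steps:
$B{\left(q \right)} = - 6 q^{2}$ ($B{\left(q \right)} = - 6 q q = - 6 q^{2}$)
$t{\left(V,F \right)} = 11$ ($t{\left(V,F \right)} = 6 - -5 = 6 + 5 = 11$)
$v = \frac{31}{4}$ ($v = \frac{11}{4} + 5 = \frac{31}{4} \approx 7.75$)
$I{\left(E \right)} = \sqrt{6}$
$\left(\left(B{\left(-5 \right)} - I{\left(v \right)}\right) - 18\right) 41 = \left(\left(- 6 \left(-5\right)^{2} - \sqrt{6}\right) - 18\right) 41 = \left(\left(\left(-6\right) 25 - \sqrt{6}\right) - 18\right) 41 = \left(\left(-150 - \sqrt{6}\right) - 18\right) 41 = \left(-168 - \sqrt{6}\right) 41 = -6888 - 41 \sqrt{6}$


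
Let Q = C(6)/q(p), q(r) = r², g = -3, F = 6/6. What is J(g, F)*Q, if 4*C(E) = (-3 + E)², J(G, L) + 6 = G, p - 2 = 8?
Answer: -81/400 ≈ -0.20250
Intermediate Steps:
p = 10 (p = 2 + 8 = 10)
F = 1 (F = 6*(⅙) = 1)
J(G, L) = -6 + G
C(E) = (-3 + E)²/4
Q = 9/400 (Q = ((-3 + 6)²/4)/(10²) = ((¼)*3²)/100 = ((¼)*9)*(1/100) = (9/4)*(1/100) = 9/400 ≈ 0.022500)
J(g, F)*Q = (-6 - 3)*(9/400) = -9*9/400 = -81/400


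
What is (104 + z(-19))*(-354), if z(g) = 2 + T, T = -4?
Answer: -36108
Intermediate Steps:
z(g) = -2 (z(g) = 2 - 4 = -2)
(104 + z(-19))*(-354) = (104 - 2)*(-354) = 102*(-354) = -36108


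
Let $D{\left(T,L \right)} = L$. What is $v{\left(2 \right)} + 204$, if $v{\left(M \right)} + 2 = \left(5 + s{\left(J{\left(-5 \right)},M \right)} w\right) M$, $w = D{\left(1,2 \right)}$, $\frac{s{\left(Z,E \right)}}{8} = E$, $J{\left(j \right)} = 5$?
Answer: $276$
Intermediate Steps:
$s{\left(Z,E \right)} = 8 E$
$w = 2$
$v{\left(M \right)} = -2 + M \left(5 + 16 M\right)$ ($v{\left(M \right)} = -2 + \left(5 + 8 M 2\right) M = -2 + \left(5 + 16 M\right) M = -2 + M \left(5 + 16 M\right)$)
$v{\left(2 \right)} + 204 = \left(-2 + 5 \cdot 2 + 16 \cdot 2^{2}\right) + 204 = \left(-2 + 10 + 16 \cdot 4\right) + 204 = \left(-2 + 10 + 64\right) + 204 = 72 + 204 = 276$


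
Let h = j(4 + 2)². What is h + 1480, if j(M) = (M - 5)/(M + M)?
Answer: 213121/144 ≈ 1480.0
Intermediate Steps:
j(M) = (-5 + M)/(2*M) (j(M) = (-5 + M)/((2*M)) = (-5 + M)*(1/(2*M)) = (-5 + M)/(2*M))
h = 1/144 (h = ((-5 + (4 + 2))/(2*(4 + 2)))² = ((½)*(-5 + 6)/6)² = ((½)*(⅙)*1)² = (1/12)² = 1/144 ≈ 0.0069444)
h + 1480 = 1/144 + 1480 = 213121/144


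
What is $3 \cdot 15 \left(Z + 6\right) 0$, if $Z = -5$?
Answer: $0$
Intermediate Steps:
$3 \cdot 15 \left(Z + 6\right) 0 = 3 \cdot 15 \left(-5 + 6\right) 0 = 45 \cdot 1 \cdot 0 = 45 \cdot 0 = 0$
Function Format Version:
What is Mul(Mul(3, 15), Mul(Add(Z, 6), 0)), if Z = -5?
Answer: 0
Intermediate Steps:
Mul(Mul(3, 15), Mul(Add(Z, 6), 0)) = Mul(Mul(3, 15), Mul(Add(-5, 6), 0)) = Mul(45, Mul(1, 0)) = Mul(45, 0) = 0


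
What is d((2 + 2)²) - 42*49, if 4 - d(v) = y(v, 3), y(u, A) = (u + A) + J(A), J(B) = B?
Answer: -2076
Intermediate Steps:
y(u, A) = u + 2*A (y(u, A) = (u + A) + A = (A + u) + A = u + 2*A)
d(v) = -2 - v (d(v) = 4 - (v + 2*3) = 4 - (v + 6) = 4 - (6 + v) = 4 + (-6 - v) = -2 - v)
d((2 + 2)²) - 42*49 = (-2 - (2 + 2)²) - 42*49 = (-2 - 1*4²) - 2058 = (-2 - 1*16) - 2058 = (-2 - 16) - 2058 = -18 - 2058 = -2076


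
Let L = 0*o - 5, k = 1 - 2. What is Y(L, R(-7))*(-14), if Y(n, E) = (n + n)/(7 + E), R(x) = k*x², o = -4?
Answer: -10/3 ≈ -3.3333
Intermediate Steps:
k = -1
R(x) = -x²
L = -5 (L = 0*(-4) - 5 = 0 - 5 = -5)
Y(n, E) = 2*n/(7 + E) (Y(n, E) = (2*n)/(7 + E) = 2*n/(7 + E))
Y(L, R(-7))*(-14) = (2*(-5)/(7 - 1*(-7)²))*(-14) = (2*(-5)/(7 - 1*49))*(-14) = (2*(-5)/(7 - 49))*(-14) = (2*(-5)/(-42))*(-14) = (2*(-5)*(-1/42))*(-14) = (5/21)*(-14) = -10/3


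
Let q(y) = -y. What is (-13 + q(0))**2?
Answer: 169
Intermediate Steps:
(-13 + q(0))**2 = (-13 - 1*0)**2 = (-13 + 0)**2 = (-13)**2 = 169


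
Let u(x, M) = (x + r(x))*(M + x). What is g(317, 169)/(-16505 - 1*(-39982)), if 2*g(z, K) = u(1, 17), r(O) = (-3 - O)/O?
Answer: -27/23477 ≈ -0.0011501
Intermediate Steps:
r(O) = (-3 - O)/O
u(x, M) = (M + x)*(x + (-3 - x)/x) (u(x, M) = (x + (-3 - x)/x)*(M + x) = (M + x)*(x + (-3 - x)/x))
g(z, K) = -27 (g(z, K) = (-3 + 1² - 1*17 - 1*1 + 17*1 - 3*17/1)/2 = (-3 + 1 - 17 - 1 + 17 - 3*17*1)/2 = (-3 + 1 - 17 - 1 + 17 - 51)/2 = (½)*(-54) = -27)
g(317, 169)/(-16505 - 1*(-39982)) = -27/(-16505 - 1*(-39982)) = -27/(-16505 + 39982) = -27/23477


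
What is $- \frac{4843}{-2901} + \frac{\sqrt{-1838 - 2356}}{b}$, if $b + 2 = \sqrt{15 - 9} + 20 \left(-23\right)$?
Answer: $\frac{4843}{2901} - \frac{231 i \sqrt{466}}{35573} - \frac{i \sqrt{699}}{35573} \approx 1.6694 - 0.14092 i$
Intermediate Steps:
$b = -462 + \sqrt{6}$ ($b = -2 + \left(\sqrt{15 - 9} + 20 \left(-23\right)\right) = -2 - \left(460 - \sqrt{6}\right) = -462 + \sqrt{6} \approx -459.55$)
$- \frac{4843}{-2901} + \frac{\sqrt{-1838 - 2356}}{b} = - \frac{4843}{-2901} + \frac{\sqrt{-1838 - 2356}}{-462 + \sqrt{6}} = \left(-4843\right) \left(- \frac{1}{2901}\right) + \frac{\sqrt{-4194}}{-462 + \sqrt{6}} = \frac{4843}{2901} + \frac{3 i \sqrt{466}}{-462 + \sqrt{6}}$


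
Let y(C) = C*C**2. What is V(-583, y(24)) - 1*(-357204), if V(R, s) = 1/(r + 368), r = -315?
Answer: 18931813/53 ≈ 3.5720e+5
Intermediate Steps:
y(C) = C**3
V(R, s) = 1/53 (V(R, s) = 1/(-315 + 368) = 1/53)
V(-583, y(24)) - 1*(-357204) = 1/53 - 1*(-357204) = 1/53 + 357204 = 18931813/53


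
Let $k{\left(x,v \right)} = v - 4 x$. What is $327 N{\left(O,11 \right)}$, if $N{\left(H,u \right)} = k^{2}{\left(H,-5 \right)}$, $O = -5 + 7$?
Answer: $55263$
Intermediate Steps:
$O = 2$
$N{\left(H,u \right)} = \left(-5 - 4 H\right)^{2}$
$327 N{\left(O,11 \right)} = 327 \left(5 + 4 \cdot 2\right)^{2} = 327 \left(5 + 8\right)^{2} = 327 \cdot 13^{2} = 327 \cdot 169 = 55263$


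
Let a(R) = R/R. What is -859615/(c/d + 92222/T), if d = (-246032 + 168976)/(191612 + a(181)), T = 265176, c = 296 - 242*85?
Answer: -1097803671027840/64384546518359 ≈ -17.051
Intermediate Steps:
a(R) = 1
c = -20274 (c = 296 - 20570 = -20274)
d = -77056/191613 (d = (-246032 + 168976)/(191612 + 1) = -77056/191613 ≈ -0.40214)
-859615/(c/d + 92222/T) = -859615/(-20274/(-77056/191613) + 92222/265176) = -859615/(-20274*(-191613/77056) + 92222*(1/265176)) = -859615/(1942380981/38528 + 46111/132588) = -859615/64384546518359/1277087616 = -859615*1277087616/64384546518359 = -1097803671027840/64384546518359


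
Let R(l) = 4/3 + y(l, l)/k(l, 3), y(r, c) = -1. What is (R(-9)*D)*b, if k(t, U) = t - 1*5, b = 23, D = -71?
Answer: -96347/42 ≈ -2294.0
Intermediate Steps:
k(t, U) = -5 + t (k(t, U) = t - 5 = -5 + t)
R(l) = 4/3 - 1/(-5 + l)
(R(-9)*D)*b = (((-23 + 4*(-9))/(3*(-5 - 9)))*(-71))*23 = (((⅓)*(-23 - 36)/(-14))*(-71))*23 = (((⅓)*(-1/14)*(-59))*(-71))*23 = ((59/42)*(-71))*23 = -4189/42*23 = -96347/42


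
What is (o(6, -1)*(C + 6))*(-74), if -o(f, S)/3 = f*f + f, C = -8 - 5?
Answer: -65268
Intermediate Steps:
C = -13
o(f, S) = -3*f - 3*f**2 (o(f, S) = -3*(f*f + f) = -3*(f**2 + f) = -3*(f + f**2) = -3*f - 3*f**2)
(o(6, -1)*(C + 6))*(-74) = ((-3*6*(1 + 6))*(-13 + 6))*(-74) = (-3*6*7*(-7))*(-74) = -126*(-7)*(-74) = 882*(-74) = -65268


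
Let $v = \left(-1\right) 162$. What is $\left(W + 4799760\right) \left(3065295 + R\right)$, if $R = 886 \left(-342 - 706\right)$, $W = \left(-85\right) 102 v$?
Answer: $13257143498100$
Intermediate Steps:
$v = -162$
$W = 1404540$ ($W = \left(-85\right) 102 \left(-162\right) = \left(-8670\right) \left(-162\right) = 1404540$)
$R = -928528$ ($R = 886 \left(-1048\right) = -928528$)
$\left(W + 4799760\right) \left(3065295 + R\right) = \left(1404540 + 4799760\right) \left(3065295 - 928528\right) = 6204300 \cdot 2136767 = 13257143498100$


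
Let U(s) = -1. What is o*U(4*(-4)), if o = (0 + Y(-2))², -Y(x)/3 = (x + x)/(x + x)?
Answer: -9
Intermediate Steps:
Y(x) = -3 (Y(x) = -3*(x + x)/(x + x) = -3*2*x/(2*x) = -3*2*x*1/(2*x) = -3*1 = -3)
o = 9 (o = (0 - 3)² = (-3)² = 9)
o*U(4*(-4)) = 9*(-1) = -9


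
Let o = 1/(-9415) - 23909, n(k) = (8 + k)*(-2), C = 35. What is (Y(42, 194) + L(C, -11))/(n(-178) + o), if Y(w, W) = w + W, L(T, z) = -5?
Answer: -2174865/221902136 ≈ -0.0098010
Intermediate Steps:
n(k) = -16 - 2*k
Y(w, W) = W + w
o = -225103236/9415 (o = -1/9415 - 23909 = -225103236/9415 ≈ -23909.)
(Y(42, 194) + L(C, -11))/(n(-178) + o) = ((194 + 42) - 5)/((-16 - 2*(-178)) - 225103236/9415) = (236 - 5)/((-16 + 356) - 225103236/9415) = 231/(340 - 225103236/9415) = 231/(-221902136/9415) = 231*(-9415/221902136) = -2174865/221902136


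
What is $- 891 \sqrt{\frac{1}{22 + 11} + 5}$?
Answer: $- 27 \sqrt{5478} \approx -1998.4$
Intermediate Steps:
$- 891 \sqrt{\frac{1}{22 + 11} + 5} = - 891 \sqrt{\frac{1}{33} + 5} = - 891 \sqrt{\frac{166}{33}} = - 891 \frac{\sqrt{5478}}{33} = - 27 \sqrt{5478}$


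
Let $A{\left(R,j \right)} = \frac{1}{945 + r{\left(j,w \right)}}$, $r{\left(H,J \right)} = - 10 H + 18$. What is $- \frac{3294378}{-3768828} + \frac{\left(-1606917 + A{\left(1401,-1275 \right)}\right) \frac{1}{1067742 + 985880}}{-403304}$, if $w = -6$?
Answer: $\frac{111357796624528307197}{127395050113134585012} \approx 0.87411$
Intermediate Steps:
$r{\left(H,J \right)} = 18 - 10 H$
$A{\left(R,j \right)} = \frac{1}{963 - 10 j}$ ($A{\left(R,j \right)} = \frac{1}{945 - \left(-18 + 10 j\right)} = \frac{1}{963 - 10 j}$)
$- \frac{3294378}{-3768828} + \frac{\left(-1606917 + A{\left(1401,-1275 \right)}\right) \frac{1}{1067742 + 985880}}{-403304} = - \frac{3294378}{-3768828} + \frac{\left(-1606917 - \frac{1}{-963 + 10 \left(-1275\right)}\right) \frac{1}{1067742 + 985880}}{-403304} = \left(-3294378\right) \left(- \frac{1}{3768828}\right) + \frac{-1606917 - \frac{1}{-963 - 12750}}{2053622} \left(- \frac{1}{403304}\right) = \frac{549063}{628138} + \left(-1606917 - \frac{1}{-13713}\right) \frac{1}{2053622} \left(- \frac{1}{403304}\right) = \frac{549063}{628138} + \left(-1606917 - - \frac{1}{13713}\right) \frac{1}{2053622} \left(- \frac{1}{403304}\right) = \frac{549063}{628138} + \left(-1606917 + \frac{1}{13713}\right) \frac{1}{2053622} \left(- \frac{1}{403304}\right) = \frac{549063}{628138} + \left(- \frac{22035652820}{13713}\right) \frac{1}{2053622} \left(- \frac{1}{403304}\right) = \frac{549063}{628138} - - \frac{5508913205}{2839393097669436} = \frac{549063}{628138} + \frac{5508913205}{2839393097669436} = \frac{111357796624528307197}{127395050113134585012}$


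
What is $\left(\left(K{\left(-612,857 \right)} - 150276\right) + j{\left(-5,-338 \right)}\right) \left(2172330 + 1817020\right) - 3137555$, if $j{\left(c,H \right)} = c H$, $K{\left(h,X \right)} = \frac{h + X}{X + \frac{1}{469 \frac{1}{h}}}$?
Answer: $- \frac{237888462430019505}{401321} \approx -5.9276 \cdot 10^{11}$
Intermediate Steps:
$K{\left(h,X \right)} = \frac{X + h}{X + \frac{h}{469}}$
$j{\left(c,H \right)} = H c$
$\left(\left(K{\left(-612,857 \right)} - 150276\right) + j{\left(-5,-338 \right)}\right) \left(2172330 + 1817020\right) - 3137555 = \left(\left(\frac{469 \left(857 - 612\right)}{-612 + 469 \cdot 857} - 150276\right) - -1690\right) \left(2172330 + 1817020\right) - 3137555 = \left(\left(469 \frac{1}{-612 + 401933} \cdot 245 - 150276\right) + 1690\right) 3989350 - 3137555 = \left(\left(469 \cdot \frac{1}{401321} \cdot 245 - 150276\right) + 1690\right) 3989350 - 3137555 = \left(\left(\frac{114905}{401321} - 150276\right) + 1690\right) 3989350 - 3137555 = \left(- \frac{60308799691}{401321} + 1690\right) 3989350 - 3137555 = \left(- \frac{59630567201}{401321}\right) 3989350 - 3137555 = - \frac{237887203263309350}{401321} - 3137555 = - \frac{237888462430019505}{401321}$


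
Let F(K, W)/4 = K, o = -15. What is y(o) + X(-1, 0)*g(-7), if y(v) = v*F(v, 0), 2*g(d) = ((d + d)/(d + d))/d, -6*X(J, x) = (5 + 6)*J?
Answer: 75589/84 ≈ 899.87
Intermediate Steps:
F(K, W) = 4*K
X(J, x) = -11*J/6 (X(J, x) = -(5 + 6)*J/6 = -11*J/6)
g(d) = 1/(2*d) (g(d) = (((d + d)/(d + d))/d)/2 = (((2*d)/((2*d)))/d)/2 = (((2*d)*(1/(2*d)))/d)/2 = (1/d)/2 = 1/(2*d))
y(v) = 4*v**2 (y(v) = v*(4*v) = 4*v**2)
y(o) + X(-1, 0)*g(-7) = 4*(-15)**2 + (-11/6*(-1))*((1/2)/(-7)) = 4*225 + 11*((1/2)*(-1/7))/6 = 900 + (11/6)*(-1/14) = 900 - 11/84 = 75589/84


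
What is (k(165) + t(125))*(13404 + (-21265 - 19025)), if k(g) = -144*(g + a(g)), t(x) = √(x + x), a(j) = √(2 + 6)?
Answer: 638811360 - 134430*√10 + 7743168*√2 ≈ 6.4934e+8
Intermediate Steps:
a(j) = 2*√2 (a(j) = √8 = 2*√2)
t(x) = √2*√x (t(x) = √(2*x) = √2*√x)
k(g) = -288*√2 - 144*g (k(g) = -144*(g + 2*√2) = -288*√2 - 144*g)
(k(165) + t(125))*(13404 + (-21265 - 19025)) = ((-288*√2 - 144*165) + √2*√125)*(13404 + (-21265 - 19025)) = ((-288*√2 - 23760) + √2*(5*√5))*(13404 - 40290) = ((-23760 - 288*√2) + 5*√10)*(-26886) = (-23760 - 288*√2 + 5*√10)*(-26886) = 638811360 - 134430*√10 + 7743168*√2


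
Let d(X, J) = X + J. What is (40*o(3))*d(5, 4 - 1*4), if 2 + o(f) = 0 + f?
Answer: 200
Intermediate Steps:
o(f) = -2 + f (o(f) = -2 + (0 + f) = -2 + f)
d(X, J) = J + X
(40*o(3))*d(5, 4 - 1*4) = (40*(-2 + 3))*((4 - 1*4) + 5) = (40*1)*((4 - 4) + 5) = 40*(0 + 5) = 40*5 = 200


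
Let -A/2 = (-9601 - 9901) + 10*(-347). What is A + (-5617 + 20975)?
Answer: 61302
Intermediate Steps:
A = 45944 (A = -2*((-9601 - 9901) + 10*(-347)) = -2*(-19502 - 3470) = -2*(-22972) = 45944)
A + (-5617 + 20975) = 45944 + (-5617 + 20975) = 45944 + 15358 = 61302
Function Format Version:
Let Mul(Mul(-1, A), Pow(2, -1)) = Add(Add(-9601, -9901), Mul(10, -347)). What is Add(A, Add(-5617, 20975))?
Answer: 61302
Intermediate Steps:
A = 45944 (A = Mul(-2, Add(Add(-9601, -9901), Mul(10, -347))) = Mul(-2, Add(-19502, -3470)) = Mul(-2, -22972) = 45944)
Add(A, Add(-5617, 20975)) = Add(45944, Add(-5617, 20975)) = Add(45944, 15358) = 61302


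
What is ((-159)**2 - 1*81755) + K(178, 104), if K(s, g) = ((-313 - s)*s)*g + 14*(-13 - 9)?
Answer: -9146174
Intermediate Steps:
K(s, g) = -308 + g*s*(-313 - s) (K(s, g) = (s*(-313 - s))*g + 14*(-22) = g*s*(-313 - s) - 308 = -308 + g*s*(-313 - s))
((-159)**2 - 1*81755) + K(178, 104) = ((-159)**2 - 1*81755) + (-308 - 1*104*178**2 - 313*104*178) = (25281 - 81755) + (-308 - 1*104*31684 - 5794256) = -56474 + (-308 - 3295136 - 5794256) = -56474 - 9089700 = -9146174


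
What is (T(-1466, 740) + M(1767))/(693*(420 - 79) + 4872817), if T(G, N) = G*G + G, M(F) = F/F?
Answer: 165207/393010 ≈ 0.42036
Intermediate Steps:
M(F) = 1
T(G, N) = G + G² (T(G, N) = G² + G = G + G²)
(T(-1466, 740) + M(1767))/(693*(420 - 79) + 4872817) = (-1466*(1 - 1466) + 1)/(693*(420 - 79) + 4872817) = (-1466*(-1465) + 1)/(693*341 + 4872817) = (2147690 + 1)/(236313 + 4872817) = 2147691/5109130 = 2147691*(1/5109130) = 165207/393010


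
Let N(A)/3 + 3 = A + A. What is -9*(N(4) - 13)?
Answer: -18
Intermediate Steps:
N(A) = -9 + 6*A (N(A) = -9 + 3*(A + A) = -9 + 3*(2*A) = -9 + 6*A)
-9*(N(4) - 13) = -9*((-9 + 6*4) - 13) = -9*((-9 + 24) - 13) = -9*(15 - 13) = -9*2 = -18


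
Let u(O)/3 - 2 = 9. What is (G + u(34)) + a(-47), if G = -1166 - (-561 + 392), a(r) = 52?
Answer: -912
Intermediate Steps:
u(O) = 33 (u(O) = 6 + 3*9 = 6 + 27 = 33)
G = -997 (G = -1166 - 1*(-169) = -1166 + 169 = -997)
(G + u(34)) + a(-47) = (-997 + 33) + 52 = -964 + 52 = -912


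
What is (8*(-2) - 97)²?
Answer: 12769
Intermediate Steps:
(8*(-2) - 97)² = (-16 - 97)² = (-113)² = 12769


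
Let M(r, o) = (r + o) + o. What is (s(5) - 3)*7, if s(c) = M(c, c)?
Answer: 84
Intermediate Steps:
M(r, o) = r + 2*o (M(r, o) = (o + r) + o = r + 2*o)
s(c) = 3*c (s(c) = c + 2*c = 3*c)
(s(5) - 3)*7 = (3*5 - 3)*7 = (15 - 3)*7 = 12*7 = 84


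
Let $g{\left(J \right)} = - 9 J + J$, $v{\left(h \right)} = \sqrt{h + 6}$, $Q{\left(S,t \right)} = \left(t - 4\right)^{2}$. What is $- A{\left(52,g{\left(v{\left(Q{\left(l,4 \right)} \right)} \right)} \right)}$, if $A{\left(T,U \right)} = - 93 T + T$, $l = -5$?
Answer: $4784$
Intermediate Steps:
$Q{\left(S,t \right)} = \left(-4 + t\right)^{2}$
$v{\left(h \right)} = \sqrt{6 + h}$
$g{\left(J \right)} = - 8 J$
$A{\left(T,U \right)} = - 92 T$
$- A{\left(52,g{\left(v{\left(Q{\left(l,4 \right)} \right)} \right)} \right)} = - \left(-92\right) 52 = \left(-1\right) \left(-4784\right) = 4784$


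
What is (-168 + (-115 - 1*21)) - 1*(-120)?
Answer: -184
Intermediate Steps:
(-168 + (-115 - 1*21)) - 1*(-120) = (-168 + (-115 - 21)) + 120 = (-168 - 136) + 120 = -304 + 120 = -184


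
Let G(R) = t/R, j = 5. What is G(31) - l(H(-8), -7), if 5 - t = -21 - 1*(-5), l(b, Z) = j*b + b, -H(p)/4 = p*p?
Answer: 47637/31 ≈ 1536.7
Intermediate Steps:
H(p) = -4*p**2 (H(p) = -4*p*p = -4*p**2)
l(b, Z) = 6*b (l(b, Z) = 5*b + b = 6*b)
t = 21 (t = 5 - (-21 - 1*(-5)) = 5 - (-21 + 5) = 5 - 1*(-16) = 5 + 16 = 21)
G(R) = 21/R
G(31) - l(H(-8), -7) = 21/31 - 6*(-4*(-8)**2) = 21*(1/31) - 6*(-4*64) = 21/31 - 6*(-256) = 21/31 - 1*(-1536) = 21/31 + 1536 = 47637/31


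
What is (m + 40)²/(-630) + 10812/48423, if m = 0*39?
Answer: -2355508/1016883 ≈ -2.3164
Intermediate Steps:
m = 0
(m + 40)²/(-630) + 10812/48423 = (0 + 40)²/(-630) + 10812/48423 = 40²*(-1/630) + 10812*(1/48423) = 1600*(-1/630) + 3604/16141 = -160/63 + 3604/16141 = -2355508/1016883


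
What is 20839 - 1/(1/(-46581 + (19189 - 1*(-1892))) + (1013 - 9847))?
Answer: 4694339059339/225267001 ≈ 20839.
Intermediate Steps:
20839 - 1/(1/(-46581 + (19189 - 1*(-1892))) + (1013 - 9847)) = 20839 - 1/(1/(-46581 + (19189 + 1892)) - 8834) = 20839 - 1/(1/(-46581 + 21081) - 8834) = 20839 - 1/(1/(-25500) - 8834) = 20839 - 1/(-1/25500 - 8834) = 20839 - 1/(-225267001/25500) = 20839 - 1*(-25500/225267001) = 20839 + 25500/225267001 = 4694339059339/225267001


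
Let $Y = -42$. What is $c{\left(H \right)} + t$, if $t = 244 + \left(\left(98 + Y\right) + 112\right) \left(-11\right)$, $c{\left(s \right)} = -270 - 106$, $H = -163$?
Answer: $-1980$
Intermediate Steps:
$c{\left(s \right)} = -376$
$t = -1604$ ($t = 244 + \left(\left(98 - 42\right) + 112\right) \left(-11\right) = 244 + \left(56 + 112\right) \left(-11\right) = 244 + 168 \left(-11\right) = 244 - 1848 = -1604$)
$c{\left(H \right)} + t = -376 - 1604 = -1980$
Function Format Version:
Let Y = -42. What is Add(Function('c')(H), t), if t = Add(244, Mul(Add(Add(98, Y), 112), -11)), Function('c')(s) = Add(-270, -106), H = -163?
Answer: -1980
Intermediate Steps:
Function('c')(s) = -376
t = -1604 (t = Add(244, Mul(Add(Add(98, -42), 112), -11)) = Add(244, Mul(Add(56, 112), -11)) = Add(244, Mul(168, -11)) = Add(244, -1848) = -1604)
Add(Function('c')(H), t) = Add(-376, -1604) = -1980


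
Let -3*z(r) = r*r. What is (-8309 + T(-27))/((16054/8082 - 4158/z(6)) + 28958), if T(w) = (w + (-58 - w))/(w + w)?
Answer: -201433972/710565069 ≈ -0.28348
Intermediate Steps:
T(w) = -29/w (T(w) = -58*1/(2*w) = -29/w)
z(r) = -r²/3 (z(r) = -r*r/3 = -r²/3)
(-8309 + T(-27))/((16054/8082 - 4158/z(6)) + 28958) = (-8309 - 29/(-27))/((16054/8082 - 4158/((-⅓*6²))) + 28958) = (-8309 - 29*(-1/27))/((16054*(1/8082) - 4158/((-⅓*36))) + 28958) = (-8309 + 29/27)/((8027/4041 - 4158/(-12)) + 28958) = -224314/(27*((8027/4041 - 4158*(-1/12)) + 28958)) = -224314/(27*((8027/4041 + 693/2) + 28958)) = -224314/(27*(2816467/8082 + 28958)) = -224314/(27*236855023/8082) = -224314/27*8082/236855023 = -201433972/710565069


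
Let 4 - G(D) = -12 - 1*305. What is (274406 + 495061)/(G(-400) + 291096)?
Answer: 256489/97139 ≈ 2.6404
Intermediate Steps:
G(D) = 321 (G(D) = 4 - (-12 - 1*305) = 4 - (-12 - 305) = 4 - 1*(-317) = 4 + 317 = 321)
(274406 + 495061)/(G(-400) + 291096) = (274406 + 495061)/(321 + 291096) = 769467/291417 = 769467*(1/291417) = 256489/97139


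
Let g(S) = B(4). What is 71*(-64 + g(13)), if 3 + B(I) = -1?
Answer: -4828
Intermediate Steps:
B(I) = -4 (B(I) = -3 - 1 = -4)
g(S) = -4
71*(-64 + g(13)) = 71*(-64 - 4) = 71*(-68) = -4828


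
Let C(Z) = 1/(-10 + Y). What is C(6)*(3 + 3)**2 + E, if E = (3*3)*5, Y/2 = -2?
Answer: 297/7 ≈ 42.429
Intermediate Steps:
Y = -4 (Y = 2*(-2) = -4)
C(Z) = -1/14 (C(Z) = 1/(-10 - 4) = 1/(-14) = -1/14)
E = 45 (E = 9*5 = 45)
C(6)*(3 + 3)**2 + E = -(3 + 3)**2/14 + 45 = -1/14*6**2 + 45 = -1/14*36 + 45 = -18/7 + 45 = 297/7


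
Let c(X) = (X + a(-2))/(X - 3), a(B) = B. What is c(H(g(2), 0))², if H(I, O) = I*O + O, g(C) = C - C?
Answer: 4/9 ≈ 0.44444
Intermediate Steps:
g(C) = 0
H(I, O) = O + I*O
c(X) = (-2 + X)/(-3 + X) (c(X) = (X - 2)/(X - 3) = (-2 + X)/(-3 + X))
c(H(g(2), 0))² = ((-2 + 0*(1 + 0))/(-3 + 0*(1 + 0)))² = ((-2 + 0*1)/(-3 + 0*1))² = ((-2 + 0)/(-3 + 0))² = (-2/(-3))² = (-⅓*(-2))² = (⅔)² = 4/9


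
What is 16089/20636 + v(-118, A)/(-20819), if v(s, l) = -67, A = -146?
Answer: 336339503/429620884 ≈ 0.78288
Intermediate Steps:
16089/20636 + v(-118, A)/(-20819) = 16089/20636 - 67/(-20819) = 16089*(1/20636) - 67*(-1/20819) = 16089/20636 + 67/20819 = 336339503/429620884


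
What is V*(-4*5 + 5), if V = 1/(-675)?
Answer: 1/45 ≈ 0.022222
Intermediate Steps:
V = -1/675 ≈ -0.0014815
V*(-4*5 + 5) = -(-4*5 + 5)/675 = -(-20 + 5)/675 = -1/675*(-15) = 1/45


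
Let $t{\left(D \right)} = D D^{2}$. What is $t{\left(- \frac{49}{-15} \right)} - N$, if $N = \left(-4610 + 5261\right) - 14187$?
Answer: $\frac{45801649}{3375} \approx 13571.0$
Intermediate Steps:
$N = -13536$ ($N = 651 - 14187 = -13536$)
$t{\left(D \right)} = D^{3}$
$t{\left(- \frac{49}{-15} \right)} - N = \left(- \frac{49}{-15}\right)^{3} - -13536 = \left(\left(-49\right) \left(- \frac{1}{15}\right)\right)^{3} + 13536 = \left(\frac{49}{15}\right)^{3} + 13536 = \frac{117649}{3375} + 13536 = \frac{45801649}{3375}$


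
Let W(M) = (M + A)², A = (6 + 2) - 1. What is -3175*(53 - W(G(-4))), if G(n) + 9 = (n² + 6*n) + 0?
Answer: 149225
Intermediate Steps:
A = 7 (A = 8 - 1 = 7)
G(n) = -9 + n² + 6*n (G(n) = -9 + ((n² + 6*n) + 0) = -9 + (n² + 6*n) = -9 + n² + 6*n)
W(M) = (7 + M)² (W(M) = (M + 7)² = (7 + M)²)
-3175*(53 - W(G(-4))) = -3175*(53 - (7 + (-9 + (-4)² + 6*(-4)))²) = -3175*(53 - (7 + (-9 + 16 - 24))²) = -3175*(53 - (7 - 17)²) = -3175*(53 - 1*(-10)²) = -3175*(53 - 1*100) = -3175*(53 - 100) = -3175*(-47) = 149225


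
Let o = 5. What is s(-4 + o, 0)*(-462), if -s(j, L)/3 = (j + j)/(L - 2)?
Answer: -1386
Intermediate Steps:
s(j, L) = -6*j/(-2 + L) (s(j, L) = -3*(j + j)/(L - 2) = -3*2*j/(-2 + L) = -6*j/(-2 + L))
s(-4 + o, 0)*(-462) = -6*(-4 + 5)/(-2 + 0)*(-462) = -6*1/(-2)*(-462) = -6*1*(-½)*(-462) = 3*(-462) = -1386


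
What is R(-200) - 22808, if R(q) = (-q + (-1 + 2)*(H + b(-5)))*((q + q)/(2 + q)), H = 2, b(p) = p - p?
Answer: -2217592/99 ≈ -22400.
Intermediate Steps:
b(p) = 0
R(q) = 2*q*(2 - q)/(2 + q) (R(q) = (-q + (-1 + 2)*(2 + 0))*((q + q)/(2 + q)) = (-q + 1*2)*((2*q)/(2 + q)) = (-q + 2)*(2*q/(2 + q)) = (2 - q)*(2*q/(2 + q)) = 2*q*(2 - q)/(2 + q))
R(-200) - 22808 = 2*(-200)*(2 - 1*(-200))/(2 - 200) - 22808 = 2*(-200)*(2 + 200)/(-198) - 22808 = 2*(-200)*(-1/198)*202 - 22808 = 40400/99 - 22808 = -2217592/99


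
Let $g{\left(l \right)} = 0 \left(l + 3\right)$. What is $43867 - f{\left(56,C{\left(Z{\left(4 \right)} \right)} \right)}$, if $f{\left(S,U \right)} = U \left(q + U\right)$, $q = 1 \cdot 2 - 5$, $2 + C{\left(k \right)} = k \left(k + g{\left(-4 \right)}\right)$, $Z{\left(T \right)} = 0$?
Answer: $43857$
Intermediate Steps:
$g{\left(l \right)} = 0$ ($g{\left(l \right)} = 0 \left(3 + l\right) = 0$)
$C{\left(k \right)} = -2 + k^{2}$ ($C{\left(k \right)} = -2 + k \left(k + 0\right) = -2 + k k = -2 + k^{2}$)
$q = -3$ ($q = 2 - 5 = -3$)
$f{\left(S,U \right)} = U \left(-3 + U\right)$
$43867 - f{\left(56,C{\left(Z{\left(4 \right)} \right)} \right)} = 43867 - \left(-2 + 0^{2}\right) \left(-3 - \left(2 - 0^{2}\right)\right) = 43867 - \left(-2 + 0\right) \left(-3 + \left(-2 + 0\right)\right) = 43867 - - 2 \left(-3 - 2\right) = 43867 - \left(-2\right) \left(-5\right) = 43867 - 10 = 43857$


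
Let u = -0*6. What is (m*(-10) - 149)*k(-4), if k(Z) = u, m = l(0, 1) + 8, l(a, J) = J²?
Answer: 0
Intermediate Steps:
m = 9 (m = 1² + 8 = 1 + 8 = 9)
u = 0 (u = -3*0 = 0)
k(Z) = 0
(m*(-10) - 149)*k(-4) = (9*(-10) - 149)*0 = (-90 - 149)*0 = -239*0 = 0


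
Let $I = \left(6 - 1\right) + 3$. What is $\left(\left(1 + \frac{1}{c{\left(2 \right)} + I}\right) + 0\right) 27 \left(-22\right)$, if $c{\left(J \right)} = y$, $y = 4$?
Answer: $- \frac{1287}{2} \approx -643.5$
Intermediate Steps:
$I = 8$ ($I = 5 + 3 = 8$)
$c{\left(J \right)} = 4$
$\left(\left(1 + \frac{1}{c{\left(2 \right)} + I}\right) + 0\right) 27 \left(-22\right) = \left(\left(1 + \frac{1}{4 + 8}\right) + 0\right) 27 \left(-22\right) = \left(\left(1 + \frac{1}{12}\right) + 0\right) 27 \left(-22\right) = \left(\frac{13}{12} + 0\right) 27 \left(-22\right) = \frac{13}{12} \cdot 27 \left(-22\right) = \frac{117}{4} \left(-22\right) = - \frac{1287}{2}$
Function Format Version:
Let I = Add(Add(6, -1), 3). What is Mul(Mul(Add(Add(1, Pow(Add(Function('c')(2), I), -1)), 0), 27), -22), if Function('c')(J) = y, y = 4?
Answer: Rational(-1287, 2) ≈ -643.50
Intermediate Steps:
I = 8 (I = Add(5, 3) = 8)
Function('c')(J) = 4
Mul(Mul(Add(Add(1, Pow(Add(Function('c')(2), I), -1)), 0), 27), -22) = Mul(Mul(Add(Add(1, Pow(Add(4, 8), -1)), 0), 27), -22) = Mul(Mul(Add(Add(1, Pow(12, -1)), 0), 27), -22) = Mul(Mul(Add(Add(1, Rational(1, 12)), 0), 27), -22) = Mul(Mul(Add(Rational(13, 12), 0), 27), -22) = Mul(Mul(Rational(13, 12), 27), -22) = Mul(Rational(117, 4), -22) = Rational(-1287, 2)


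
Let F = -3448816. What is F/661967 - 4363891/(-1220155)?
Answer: -1319338252883/807702344885 ≈ -1.6334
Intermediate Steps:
F/661967 - 4363891/(-1220155) = -3448816/661967 - 4363891/(-1220155) = -3448816*1/661967 - 4363891*(-1/1220155) = -3448816/661967 + 4363891/1220155 = -1319338252883/807702344885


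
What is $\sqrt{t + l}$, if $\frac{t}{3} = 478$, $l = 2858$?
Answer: $2 \sqrt{1073} \approx 65.513$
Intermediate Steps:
$t = 1434$ ($t = 3 \cdot 478 = 1434$)
$\sqrt{t + l} = \sqrt{1434 + 2858} = \sqrt{4292} = 2 \sqrt{1073}$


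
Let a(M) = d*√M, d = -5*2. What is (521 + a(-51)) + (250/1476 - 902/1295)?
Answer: 497421109/955710 - 10*I*√51 ≈ 520.47 - 71.414*I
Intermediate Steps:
d = -10
a(M) = -10*√M
(521 + a(-51)) + (250/1476 - 902/1295) = (521 - 10*I*√51) + (250/1476 - 902/1295) = (521 - 10*I*√51) + (250*(1/1476) - 902*1/1295) = (521 - 10*I*√51) + (125/738 - 902/1295) = (521 - 10*I*√51) - 503801/955710 = 497421109/955710 - 10*I*√51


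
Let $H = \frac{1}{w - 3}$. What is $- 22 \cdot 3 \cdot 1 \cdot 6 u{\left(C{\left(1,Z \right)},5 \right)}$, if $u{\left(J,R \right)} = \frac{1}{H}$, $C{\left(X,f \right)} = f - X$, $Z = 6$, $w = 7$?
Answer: $-1584$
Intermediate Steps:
$H = \frac{1}{4}$ ($H = \frac{1}{7 - 3} = \frac{1}{4} \approx 0.25$)
$u{\left(J,R \right)} = 4$ ($u{\left(J,R \right)} = \frac{1}{\frac{1}{4}} = 4$)
$- 22 \cdot 3 \cdot 1 \cdot 6 u{\left(C{\left(1,Z \right)},5 \right)} = - 22 \cdot 3 \cdot 1 \cdot 6 \cdot 4 = - 22 \cdot 3 \cdot 6 \cdot 4 = \left(-22\right) 18 \cdot 4 = \left(-396\right) 4 = -1584$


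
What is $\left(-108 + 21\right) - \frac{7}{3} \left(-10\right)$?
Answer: $-2030$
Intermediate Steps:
$\left(-108 + 21\right) - \frac{7}{3} \left(-10\right) = - 87 \left(-7\right) \frac{1}{3} \left(-10\right) = - 87 \left(\left(- \frac{7}{3}\right) \left(-10\right)\right) = \left(-87\right) \frac{70}{3} = -2030$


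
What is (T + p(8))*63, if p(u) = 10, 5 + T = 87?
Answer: 5796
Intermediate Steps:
T = 82 (T = -5 + 87 = 82)
(T + p(8))*63 = (82 + 10)*63 = 92*63 = 5796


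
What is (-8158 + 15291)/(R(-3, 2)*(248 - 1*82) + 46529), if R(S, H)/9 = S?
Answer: 7133/42047 ≈ 0.16964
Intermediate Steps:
R(S, H) = 9*S
(-8158 + 15291)/(R(-3, 2)*(248 - 1*82) + 46529) = (-8158 + 15291)/((9*(-3))*(248 - 1*82) + 46529) = 7133/(-27*(248 - 82) + 46529) = 7133/(-27*166 + 46529) = 7133/(-4482 + 46529) = 7133/42047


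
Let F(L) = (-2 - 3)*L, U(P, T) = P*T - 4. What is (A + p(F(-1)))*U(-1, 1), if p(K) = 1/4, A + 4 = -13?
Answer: 335/4 ≈ 83.750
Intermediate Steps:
A = -17 (A = -4 - 13 = -17)
U(P, T) = -4 + P*T
F(L) = -5*L
p(K) = ¼
(A + p(F(-1)))*U(-1, 1) = (-17 + ¼)*(-4 - 1*1) = -67*(-4 - 1)/4 = -67/4*(-5) = 335/4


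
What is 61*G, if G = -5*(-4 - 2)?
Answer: 1830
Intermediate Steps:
G = 30 (G = -5*(-6) = 30)
61*G = 61*30 = 1830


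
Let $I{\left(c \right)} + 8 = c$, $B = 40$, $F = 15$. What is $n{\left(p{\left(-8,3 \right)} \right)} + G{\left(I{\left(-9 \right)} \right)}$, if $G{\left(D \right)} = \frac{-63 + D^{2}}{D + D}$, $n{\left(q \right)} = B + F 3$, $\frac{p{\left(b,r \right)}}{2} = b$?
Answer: $\frac{1332}{17} \approx 78.353$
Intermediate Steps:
$p{\left(b,r \right)} = 2 b$
$I{\left(c \right)} = -8 + c$
$n{\left(q \right)} = 85$ ($n{\left(q \right)} = 40 + 15 \cdot 3 = 40 + 45 = 85$)
$G{\left(D \right)} = \frac{-63 + D^{2}}{2 D}$
$n{\left(p{\left(-8,3 \right)} \right)} + G{\left(I{\left(-9 \right)} \right)} = 85 + \frac{-63 + \left(-8 - 9\right)^{2}}{2 \left(-8 - 9\right)} = 85 + \frac{-63 + \left(-17\right)^{2}}{2 \left(-17\right)} = 85 + \frac{1}{2} \left(- \frac{1}{17}\right) \left(-63 + 289\right) = 85 + \frac{1}{2} \left(- \frac{1}{17}\right) 226 = 85 - \frac{113}{17} = \frac{1332}{17}$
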